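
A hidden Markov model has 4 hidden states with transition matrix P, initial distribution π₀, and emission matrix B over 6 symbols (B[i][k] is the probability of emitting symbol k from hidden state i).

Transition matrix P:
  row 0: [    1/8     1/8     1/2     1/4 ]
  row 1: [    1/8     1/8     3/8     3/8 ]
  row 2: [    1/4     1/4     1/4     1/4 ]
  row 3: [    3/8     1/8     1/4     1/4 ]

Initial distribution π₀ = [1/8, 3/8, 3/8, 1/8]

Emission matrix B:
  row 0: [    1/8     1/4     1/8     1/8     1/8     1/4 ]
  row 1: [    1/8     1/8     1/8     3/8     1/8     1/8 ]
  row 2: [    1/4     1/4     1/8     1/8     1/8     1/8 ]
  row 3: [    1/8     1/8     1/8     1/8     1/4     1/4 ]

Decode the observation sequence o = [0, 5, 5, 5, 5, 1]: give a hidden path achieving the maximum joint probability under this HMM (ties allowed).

path = [2, 3, 0, 3, 0, 2]

t=0: δ = [1.562e-02, 4.688e-02, 9.375e-02, 1.562e-02]  (obs o_0=0)
t=1: δ = [5.859e-03, 2.930e-03, 2.930e-03, 5.859e-03]  ψ = [2, 2, 2, 2]  (obs o_1=5)
t=2: δ = [5.493e-04, 9.155e-05, 3.662e-04, 3.662e-04]  ψ = [3, 0, 0, 0]  (obs o_2=5)
t=3: δ = [3.433e-05, 1.144e-05, 3.433e-05, 3.433e-05]  ψ = [3, 2, 0, 0]  (obs o_3=5)
t=4: δ = [3.219e-06, 1.073e-06, 2.146e-06, 2.146e-06]  ψ = [3, 2, 0, 0]  (obs o_4=5)
t=5: δ = [2.012e-07, 6.706e-08, 4.023e-07, 1.006e-07]  ψ = [3, 2, 0, 0]  (obs o_5=1)
backtrack: best end state = 2; path = [2, 3, 0, 3, 0, 2]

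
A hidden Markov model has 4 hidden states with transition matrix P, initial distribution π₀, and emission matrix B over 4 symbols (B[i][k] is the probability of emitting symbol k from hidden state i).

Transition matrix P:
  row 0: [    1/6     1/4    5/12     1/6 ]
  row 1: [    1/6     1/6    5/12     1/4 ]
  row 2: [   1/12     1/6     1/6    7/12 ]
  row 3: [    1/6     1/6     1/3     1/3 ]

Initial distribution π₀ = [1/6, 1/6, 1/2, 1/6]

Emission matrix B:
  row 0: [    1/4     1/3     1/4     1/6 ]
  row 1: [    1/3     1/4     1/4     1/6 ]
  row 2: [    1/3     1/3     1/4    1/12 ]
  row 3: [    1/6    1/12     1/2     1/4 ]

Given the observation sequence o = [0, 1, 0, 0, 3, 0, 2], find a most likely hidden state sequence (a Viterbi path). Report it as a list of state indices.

t=0: δ = [4.167e-02, 5.556e-02, 1.667e-01, 2.778e-02]  (obs o_0=0)
t=1: δ = [4.630e-03, 6.944e-03, 9.259e-03, 8.102e-03]  ψ = [2, 2, 2, 2]  (obs o_1=1)
t=2: δ = [3.376e-04, 5.144e-04, 9.645e-04, 9.002e-04]  ψ = [3, 2, 1, 2]  (obs o_2=0)
t=3: δ = [3.751e-05, 5.358e-05, 1.000e-04, 9.377e-05]  ψ = [3, 2, 3, 2]  (obs o_3=0)
t=4: δ = [2.605e-06, 2.778e-06, 2.605e-06, 1.459e-05]  ψ = [3, 2, 3, 2]  (obs o_4=3)
t=5: δ = [6.078e-07, 8.104e-07, 1.621e-06, 8.104e-07]  ψ = [3, 3, 3, 3]  (obs o_5=0)
t=6: δ = [3.377e-08, 6.753e-08, 8.441e-08, 4.727e-07]  ψ = [1, 2, 1, 2]  (obs o_6=2)
backtrack: best end state = 3; path = [2, 2, 3, 2, 3, 2, 3]

path = [2, 2, 3, 2, 3, 2, 3]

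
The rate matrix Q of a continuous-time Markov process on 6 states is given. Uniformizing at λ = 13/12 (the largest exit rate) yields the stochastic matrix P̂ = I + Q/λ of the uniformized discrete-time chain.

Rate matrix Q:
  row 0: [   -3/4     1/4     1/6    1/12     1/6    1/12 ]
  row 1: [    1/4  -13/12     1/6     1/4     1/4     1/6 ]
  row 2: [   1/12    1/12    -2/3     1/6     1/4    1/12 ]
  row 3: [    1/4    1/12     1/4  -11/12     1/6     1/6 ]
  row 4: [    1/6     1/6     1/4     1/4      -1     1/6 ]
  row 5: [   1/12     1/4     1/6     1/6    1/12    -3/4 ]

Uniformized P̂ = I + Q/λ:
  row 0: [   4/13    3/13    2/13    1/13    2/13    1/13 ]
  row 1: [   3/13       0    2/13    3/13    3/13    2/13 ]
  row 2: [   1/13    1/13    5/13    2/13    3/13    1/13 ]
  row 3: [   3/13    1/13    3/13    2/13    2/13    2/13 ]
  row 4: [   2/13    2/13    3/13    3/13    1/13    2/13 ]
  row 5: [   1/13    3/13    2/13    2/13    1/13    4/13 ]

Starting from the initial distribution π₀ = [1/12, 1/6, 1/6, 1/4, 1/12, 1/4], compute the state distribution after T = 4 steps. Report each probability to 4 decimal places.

π = [0.1739, 0.1284, 0.2318, 0.1625, 0.1581, 0.1452]

t=0: π = [0.0833, 0.1667, 0.1667, 0.2500, 0.0833, 0.2500]
t=1: π = [0.1667, 0.1218, 0.2179, 0.1667, 0.1538, 0.1731]
t=2: π = [0.1716, 0.1317, 0.2288, 0.1622, 0.1548, 0.1509]
t=3: π = [0.1736, 0.1283, 0.2310, 0.1627, 0.1581, 0.1463]
t=4: π = [0.1739, 0.1284, 0.2318, 0.1625, 0.1581, 0.1452]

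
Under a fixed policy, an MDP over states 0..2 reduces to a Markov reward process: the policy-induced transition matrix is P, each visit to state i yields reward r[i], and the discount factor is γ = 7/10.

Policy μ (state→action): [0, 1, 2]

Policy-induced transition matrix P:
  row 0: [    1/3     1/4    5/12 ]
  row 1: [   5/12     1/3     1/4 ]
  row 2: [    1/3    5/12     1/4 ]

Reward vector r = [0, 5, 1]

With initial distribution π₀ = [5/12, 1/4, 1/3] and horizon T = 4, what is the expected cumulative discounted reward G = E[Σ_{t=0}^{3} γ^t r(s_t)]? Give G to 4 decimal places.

t=0: π = [0.4167, 0.2500, 0.3333], E[r] = 1.5833, γ^t·E[r] = 1.583333, running G = 1.583333
t=1: π = [0.3542, 0.3264, 0.3194], E[r] = 1.9514, γ^t·E[r] = 1.365972, running G = 2.949306
t=2: π = [0.3605, 0.3304, 0.3090], E[r] = 1.9612, γ^t·E[r] = 0.961001, running G = 3.910307
t=3: π = [0.3609, 0.3290, 0.3101], E[r] = 1.9553, γ^t·E[r] = 0.670666, running G = 4.580973

G = 4.5810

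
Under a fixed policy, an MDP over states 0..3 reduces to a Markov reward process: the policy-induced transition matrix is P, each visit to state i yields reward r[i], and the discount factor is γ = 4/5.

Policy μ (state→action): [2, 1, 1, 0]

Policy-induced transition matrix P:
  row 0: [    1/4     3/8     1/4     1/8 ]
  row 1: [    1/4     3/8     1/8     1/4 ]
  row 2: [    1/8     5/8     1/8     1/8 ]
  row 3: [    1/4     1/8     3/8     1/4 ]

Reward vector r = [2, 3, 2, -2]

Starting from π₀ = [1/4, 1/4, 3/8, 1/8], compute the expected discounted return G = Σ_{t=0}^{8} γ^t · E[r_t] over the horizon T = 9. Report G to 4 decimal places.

G = 7.1578

t=0: π = [0.2500, 0.2500, 0.3750, 0.1250], E[r] = 1.7500, γ^t·E[r] = 1.750000, running G = 1.750000
t=1: π = [0.2031, 0.4375, 0.1875, 0.1719], E[r] = 1.7500, γ^t·E[r] = 1.400000, running G = 3.150000
t=2: π = [0.2266, 0.3789, 0.1934, 0.2012], E[r] = 1.5742, γ^t·E[r] = 1.007500, running G = 4.157500
t=3: π = [0.2258, 0.3730, 0.2036, 0.1975], E[r] = 1.5830, γ^t·E[r] = 0.810500, running G = 4.968000
t=4: π = [0.2245, 0.3765, 0.2026, 0.1963], E[r] = 1.5912, γ^t·E[r] = 0.651775, running G = 5.619775
t=5: π = [0.2247, 0.3766, 0.2021, 0.1966], E[r] = 1.5901, γ^t·E[r] = 0.521060, running G = 6.140835
t=6: π = [0.2247, 0.3764, 0.2022, 0.1966], E[r] = 1.5898, γ^t·E[r] = 0.416756, running G = 6.557591
t=7: π = [0.2247, 0.3764, 0.2023, 0.1966], E[r] = 1.5899, γ^t·E[r] = 0.333422, running G = 6.891013
t=8: π = [0.2247, 0.3764, 0.2022, 0.1966], E[r] = 1.5899, γ^t·E[r] = 0.266740, running G = 7.157753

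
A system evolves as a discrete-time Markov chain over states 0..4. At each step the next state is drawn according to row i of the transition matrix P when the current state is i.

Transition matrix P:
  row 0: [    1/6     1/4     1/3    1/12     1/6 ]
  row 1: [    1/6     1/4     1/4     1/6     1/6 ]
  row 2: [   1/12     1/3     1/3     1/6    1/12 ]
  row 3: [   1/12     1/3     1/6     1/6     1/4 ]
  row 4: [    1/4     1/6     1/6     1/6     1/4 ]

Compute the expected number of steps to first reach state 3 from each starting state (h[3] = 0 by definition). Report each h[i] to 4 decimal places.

h = [7.0493, 6.5112, 6.4574, 0.0000, 6.5650]

First-step conditioning: h[3] = 0; for i ≠ 3, h[i] = 1 + Σ_k P[i][k]·h[k].
  h[0] = 1 + 1/6·h[0] + 1/4·h[1] + 1/3·h[2] + 1/6·h[4]
  h[1] = 1 + 1/6·h[0] + 1/4·h[1] + 1/4·h[2] + 1/6·h[4]
  h[2] = 1 + 1/12·h[0] + 1/3·h[1] + 1/3·h[2] + 1/12·h[4]
  h[4] = 1 + 1/4·h[0] + 1/6·h[1] + 1/6·h[2] + 1/4·h[4]
Solving the 4×4 linear system over states ≠ 3 gives exactly h = [1572/223, 1452/223, 1440/223, 0, 1464/223] (h[3] = 0 is the target).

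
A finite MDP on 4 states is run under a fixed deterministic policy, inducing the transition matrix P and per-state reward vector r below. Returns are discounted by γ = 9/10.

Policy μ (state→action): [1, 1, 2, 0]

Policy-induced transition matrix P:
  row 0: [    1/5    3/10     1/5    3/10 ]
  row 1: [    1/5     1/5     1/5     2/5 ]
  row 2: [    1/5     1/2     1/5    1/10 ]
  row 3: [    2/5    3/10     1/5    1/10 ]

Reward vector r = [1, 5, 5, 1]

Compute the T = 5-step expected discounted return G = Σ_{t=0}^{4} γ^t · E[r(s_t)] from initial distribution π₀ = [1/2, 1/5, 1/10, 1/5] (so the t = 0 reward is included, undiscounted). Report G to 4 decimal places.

G = 11.5678

t=0: π = [0.5000, 0.2000, 0.1000, 0.2000], E[r] = 2.2000, γ^t·E[r] = 2.200000, running G = 2.200000
t=1: π = [0.2400, 0.3000, 0.2000, 0.2600], E[r] = 3.0000, γ^t·E[r] = 2.700000, running G = 4.900000
t=2: π = [0.2520, 0.3100, 0.2000, 0.2380], E[r] = 3.0400, γ^t·E[r] = 2.462400, running G = 7.362400
t=3: π = [0.2476, 0.3090, 0.2000, 0.2434], E[r] = 3.0360, γ^t·E[r] = 2.213244, running G = 9.575644
t=4: π = [0.2487, 0.3091, 0.2000, 0.2422], E[r] = 3.0364, γ^t·E[r] = 1.992182, running G = 11.567826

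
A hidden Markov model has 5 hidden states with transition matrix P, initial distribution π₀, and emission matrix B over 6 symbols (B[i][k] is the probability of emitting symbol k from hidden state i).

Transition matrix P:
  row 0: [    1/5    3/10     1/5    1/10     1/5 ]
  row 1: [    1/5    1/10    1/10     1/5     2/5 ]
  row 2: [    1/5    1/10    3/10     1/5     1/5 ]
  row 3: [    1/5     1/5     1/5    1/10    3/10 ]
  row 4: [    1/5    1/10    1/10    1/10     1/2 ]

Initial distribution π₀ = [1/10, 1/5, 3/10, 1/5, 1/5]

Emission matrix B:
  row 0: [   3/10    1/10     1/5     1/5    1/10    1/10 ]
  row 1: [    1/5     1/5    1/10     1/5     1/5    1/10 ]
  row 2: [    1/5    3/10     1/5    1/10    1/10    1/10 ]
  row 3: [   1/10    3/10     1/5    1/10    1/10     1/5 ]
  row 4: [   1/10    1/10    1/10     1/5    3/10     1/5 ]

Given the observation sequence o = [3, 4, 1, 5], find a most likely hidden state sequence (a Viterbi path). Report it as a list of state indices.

t=0: δ = [2.000e-02, 4.000e-02, 3.000e-02, 2.000e-02, 4.000e-02]  (obs o_0=3)
t=1: δ = [8.000e-04, 1.200e-03, 9.000e-04, 8.000e-04, 6.000e-03]  ψ = [1, 0, 2, 1, 4]  (obs o_1=4)
t=2: δ = [1.200e-04, 1.200e-04, 1.800e-04, 1.800e-04, 3.000e-04]  ψ = [4, 4, 4, 4, 4]  (obs o_2=1)
t=3: δ = [6.000e-06, 3.600e-06, 5.400e-06, 7.200e-06, 3.000e-05]  ψ = [4, 0, 2, 2, 4]  (obs o_3=5)
backtrack: best end state = 4; path = [4, 4, 4, 4]

path = [4, 4, 4, 4]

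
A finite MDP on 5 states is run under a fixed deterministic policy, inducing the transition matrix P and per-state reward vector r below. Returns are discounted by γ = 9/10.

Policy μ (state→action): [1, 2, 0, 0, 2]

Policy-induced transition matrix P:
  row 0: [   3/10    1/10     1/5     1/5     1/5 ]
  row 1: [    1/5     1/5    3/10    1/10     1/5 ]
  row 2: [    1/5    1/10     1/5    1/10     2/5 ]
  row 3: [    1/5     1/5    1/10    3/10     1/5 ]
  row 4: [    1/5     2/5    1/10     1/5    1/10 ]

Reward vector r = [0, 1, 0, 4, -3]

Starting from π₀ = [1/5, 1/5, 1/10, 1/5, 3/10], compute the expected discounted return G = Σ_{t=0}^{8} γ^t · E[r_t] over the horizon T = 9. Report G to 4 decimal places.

G = 1.6411

t=0: π = [0.2000, 0.2000, 0.1000, 0.2000, 0.3000], E[r] = 0.1000, γ^t·E[r] = 0.100000, running G = 0.100000
t=1: π = [0.2200, 0.2300, 0.1700, 0.1900, 0.1900], E[r] = 0.4200, γ^t·E[r] = 0.378000, running G = 0.478000
t=2: π = [0.2220, 0.1990, 0.1850, 0.1790, 0.2150], E[r] = 0.2700, γ^t·E[r] = 0.218700, running G = 0.696700
t=3: π = [0.2222, 0.2023, 0.1805, 0.1795, 0.2155], E[r] = 0.2738, γ^t·E[r] = 0.199600, running G = 0.896300
t=4: π = [0.2222, 0.2028, 0.1807, 0.1797, 0.2146], E[r] = 0.2779, γ^t·E[r] = 0.182304, running G = 1.078604
t=5: π = [0.2222, 0.2026, 0.1809, 0.1796, 0.2147], E[r] = 0.2770, γ^t·E[r] = 0.163557, running G = 1.242162
t=6: π = [0.2222, 0.2026, 0.1808, 0.1796, 0.2147], E[r] = 0.2770, γ^t·E[r] = 0.147196, running G = 1.389357
t=7: π = [0.2222, 0.2026, 0.1808, 0.1796, 0.2147], E[r] = 0.2770, γ^t·E[r] = 0.132492, running G = 1.521849
t=8: π = [0.2222, 0.2026, 0.1808, 0.1796, 0.2147], E[r] = 0.2770, γ^t·E[r] = 0.119241, running G = 1.641090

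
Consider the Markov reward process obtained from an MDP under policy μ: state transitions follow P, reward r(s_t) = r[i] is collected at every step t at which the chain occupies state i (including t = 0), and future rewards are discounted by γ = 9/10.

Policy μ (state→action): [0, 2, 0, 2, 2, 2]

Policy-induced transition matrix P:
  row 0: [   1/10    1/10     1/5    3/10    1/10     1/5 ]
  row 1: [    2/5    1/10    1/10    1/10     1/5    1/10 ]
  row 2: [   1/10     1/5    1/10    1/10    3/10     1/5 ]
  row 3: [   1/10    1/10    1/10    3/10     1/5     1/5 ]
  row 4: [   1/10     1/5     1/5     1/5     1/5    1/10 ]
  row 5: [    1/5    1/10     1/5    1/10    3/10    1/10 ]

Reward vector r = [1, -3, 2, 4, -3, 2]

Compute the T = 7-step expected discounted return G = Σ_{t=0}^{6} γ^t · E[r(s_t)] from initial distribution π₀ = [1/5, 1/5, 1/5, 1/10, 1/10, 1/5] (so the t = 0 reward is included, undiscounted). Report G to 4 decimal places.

G = 2.4359

t=0: π = [0.2000, 0.2000, 0.2000, 0.1000, 0.1000, 0.2000], E[r] = 0.5000, γ^t·E[r] = 0.500000, running G = 0.500000
t=1: π = [0.1800, 0.1300, 0.1500, 0.1700, 0.2200, 0.1500], E[r] = 0.4100, γ^t·E[r] = 0.369000, running G = 0.869000
t=2: π = [0.1540, 0.1370, 0.1550, 0.1920, 0.2120, 0.1500], E[r] = 0.4850, γ^t·E[r] = 0.392850, running G = 1.261850
t=3: π = [0.1561, 0.1367, 0.1516, 0.1904, 0.2151, 0.1501], E[r] = 0.4657, γ^t·E[r] = 0.339495, running G = 1.601345
t=4: π = [0.1560, 0.1367, 0.1521, 0.1908, 0.2146, 0.1498], E[r] = 0.4695, γ^t·E[r] = 0.308006, running G = 1.909351
t=5: π = [0.1560, 0.1367, 0.1520, 0.1908, 0.2146, 0.1499], E[r] = 0.4694, γ^t·E[r] = 0.277151, running G = 2.186502
t=6: π = [0.1560, 0.1367, 0.1520, 0.1908, 0.2146, 0.1499], E[r] = 0.4694, γ^t·E[r] = 0.249436, running G = 2.435938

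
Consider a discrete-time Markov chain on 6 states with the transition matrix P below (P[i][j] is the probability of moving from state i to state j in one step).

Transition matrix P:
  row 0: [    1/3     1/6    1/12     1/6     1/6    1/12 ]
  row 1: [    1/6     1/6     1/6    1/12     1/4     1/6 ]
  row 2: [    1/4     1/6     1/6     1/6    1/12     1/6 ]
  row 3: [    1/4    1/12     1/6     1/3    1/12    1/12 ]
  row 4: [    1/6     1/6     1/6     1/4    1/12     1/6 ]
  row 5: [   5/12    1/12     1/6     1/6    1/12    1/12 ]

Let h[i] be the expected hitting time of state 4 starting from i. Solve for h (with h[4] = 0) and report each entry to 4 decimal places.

h = [6.9762, 6.4415, 7.6725, 7.7969, 0.0000, 7.6601]

First-step conditioning: h[4] = 0; for i ≠ 4, h[i] = 1 + Σ_k P[i][k]·h[k].
  h[0] = 1 + 1/3·h[0] + 1/6·h[1] + 1/12·h[2] + 1/6·h[3] + 1/12·h[5]
  h[1] = 1 + 1/6·h[0] + 1/6·h[1] + 1/6·h[2] + 1/12·h[3] + 1/6·h[5]
  h[2] = 1 + 1/4·h[0] + 1/6·h[1] + 1/6·h[2] + 1/6·h[3] + 1/6·h[5]
  h[3] = 1 + 1/4·h[0] + 1/12·h[1] + 1/6·h[2] + 1/3·h[3] + 1/12·h[5]
  h[5] = 1 + 5/12·h[0] + 1/12·h[1] + 1/6·h[2] + 1/6·h[3] + 1/12·h[5]
Solving the 5×5 linear system over states ≠ 4 gives exactly h = [6732/965, 6216/965, 7404/965, 7524/965, 0, 7392/965] (h[4] = 0 is the target).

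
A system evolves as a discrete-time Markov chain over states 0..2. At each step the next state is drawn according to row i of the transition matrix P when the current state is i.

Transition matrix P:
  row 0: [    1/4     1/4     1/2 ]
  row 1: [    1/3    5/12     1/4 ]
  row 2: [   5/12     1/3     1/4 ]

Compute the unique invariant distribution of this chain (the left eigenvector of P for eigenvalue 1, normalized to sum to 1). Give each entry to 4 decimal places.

Balance equations π_j = Σ_i π_i·P[i][j]:
  π_0 = 1/4·π_0 + 1/3·π_1 + 5/12·π_2
  π_1 = 1/4·π_0 + 5/12·π_1 + 1/3·π_2
  normalize: π_0 + π_1 + π_2 = 1
Solving the linear system gives exactly π = [1/3, 1/3, 1/3].

π = [0.3333, 0.3333, 0.3333]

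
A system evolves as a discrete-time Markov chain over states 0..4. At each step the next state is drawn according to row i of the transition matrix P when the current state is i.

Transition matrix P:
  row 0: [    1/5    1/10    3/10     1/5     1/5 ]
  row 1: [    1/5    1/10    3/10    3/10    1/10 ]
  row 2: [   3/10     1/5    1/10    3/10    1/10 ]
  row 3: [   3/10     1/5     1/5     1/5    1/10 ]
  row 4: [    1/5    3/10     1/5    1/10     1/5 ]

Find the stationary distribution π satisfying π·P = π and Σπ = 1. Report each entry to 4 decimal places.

Balance equations π_j = Σ_i π_i·P[i][j]:
  π_0 = 1/5·π_0 + 1/5·π_1 + 3/10·π_2 + 3/10·π_3 + 1/5·π_4
  π_1 = 1/10·π_0 + 1/10·π_1 + 1/5·π_2 + 1/5·π_3 + 3/10·π_4
  π_2 = 3/10·π_0 + 3/10·π_1 + 1/10·π_2 + 1/5·π_3 + 1/5·π_4
  π_3 = 1/5·π_0 + 3/10·π_1 + 3/10·π_2 + 1/5·π_3 + 1/10·π_4
  normalize: π_0 + π_1 + π_2 + π_3 + π_4 = 1
Solving the linear system gives exactly π = [89/364, 47/273, 29/132, 2707/12012, 151/1092].

π = [0.2445, 0.1722, 0.2197, 0.2254, 0.1383]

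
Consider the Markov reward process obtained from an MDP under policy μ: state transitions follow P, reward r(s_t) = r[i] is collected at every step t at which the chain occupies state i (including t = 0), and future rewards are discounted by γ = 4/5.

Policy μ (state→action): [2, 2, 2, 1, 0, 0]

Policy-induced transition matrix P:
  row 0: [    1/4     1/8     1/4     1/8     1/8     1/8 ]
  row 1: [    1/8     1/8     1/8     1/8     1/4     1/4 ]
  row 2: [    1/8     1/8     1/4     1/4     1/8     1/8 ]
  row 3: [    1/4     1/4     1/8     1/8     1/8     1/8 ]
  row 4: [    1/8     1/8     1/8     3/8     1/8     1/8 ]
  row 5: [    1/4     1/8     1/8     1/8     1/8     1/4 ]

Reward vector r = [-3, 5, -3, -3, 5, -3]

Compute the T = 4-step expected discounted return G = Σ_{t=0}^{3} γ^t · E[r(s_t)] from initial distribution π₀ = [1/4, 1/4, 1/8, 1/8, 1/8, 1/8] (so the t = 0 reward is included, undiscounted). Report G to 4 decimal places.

t=0: π = [0.2500, 0.2500, 0.1250, 0.1250, 0.1250, 0.1250], E[r] = 0.0000, γ^t·E[r] = 0.000000, running G = 0.000000
t=1: π = [0.1875, 0.1406, 0.1719, 0.1719, 0.1563, 0.1719], E[r] = -0.6250, γ^t·E[r] = -0.500000, running G = -0.500000
t=2: π = [0.1914, 0.1465, 0.1699, 0.1855, 0.1426, 0.1641], E[r] = -0.6875, γ^t·E[r] = -0.440000, running G = -0.940000
t=3: π = [0.1926, 0.1482, 0.1702, 0.1819, 0.1433, 0.1638], E[r] = -0.6680, γ^t·E[r] = -0.342000, running G = -1.282000

G = -1.2820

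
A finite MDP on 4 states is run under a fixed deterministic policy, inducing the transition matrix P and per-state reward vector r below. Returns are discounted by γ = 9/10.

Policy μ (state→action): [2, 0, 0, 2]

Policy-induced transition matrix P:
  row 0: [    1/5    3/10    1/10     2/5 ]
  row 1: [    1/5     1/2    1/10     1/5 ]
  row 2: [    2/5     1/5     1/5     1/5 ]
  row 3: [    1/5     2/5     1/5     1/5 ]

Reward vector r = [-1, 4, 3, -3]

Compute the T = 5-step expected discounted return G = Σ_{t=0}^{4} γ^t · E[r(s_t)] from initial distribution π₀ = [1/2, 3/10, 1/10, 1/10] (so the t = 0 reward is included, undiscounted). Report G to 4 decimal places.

t=0: π = [0.5000, 0.3000, 0.1000, 0.1000], E[r] = 0.7000, γ^t·E[r] = 0.700000, running G = 0.700000
t=1: π = [0.2200, 0.3600, 0.1200, 0.3000], E[r] = 0.6800, γ^t·E[r] = 0.612000, running G = 1.312000
t=2: π = [0.2240, 0.3900, 0.1420, 0.2440], E[r] = 1.0300, γ^t·E[r] = 0.834300, running G = 2.146300
t=3: π = [0.2284, 0.3882, 0.1386, 0.2448], E[r] = 1.0058, γ^t·E[r] = 0.733228, running G = 2.879528
t=4: π = [0.2277, 0.3883, 0.1383, 0.2457], E[r] = 1.0033, γ^t·E[r] = 0.658265, running G = 3.537793

G = 3.5378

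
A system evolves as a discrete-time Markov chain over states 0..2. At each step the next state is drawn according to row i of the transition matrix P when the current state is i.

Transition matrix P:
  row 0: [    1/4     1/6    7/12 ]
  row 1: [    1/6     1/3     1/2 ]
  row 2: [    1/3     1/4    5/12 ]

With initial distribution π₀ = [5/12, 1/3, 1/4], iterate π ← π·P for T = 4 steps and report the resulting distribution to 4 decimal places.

π = [0.2696, 0.2483, 0.4822]

t=0: π = [0.4167, 0.3333, 0.2500]
t=1: π = [0.2431, 0.2431, 0.5139]
t=2: π = [0.2726, 0.2500, 0.4774]
t=3: π = [0.2690, 0.2481, 0.4829]
t=4: π = [0.2696, 0.2483, 0.4822]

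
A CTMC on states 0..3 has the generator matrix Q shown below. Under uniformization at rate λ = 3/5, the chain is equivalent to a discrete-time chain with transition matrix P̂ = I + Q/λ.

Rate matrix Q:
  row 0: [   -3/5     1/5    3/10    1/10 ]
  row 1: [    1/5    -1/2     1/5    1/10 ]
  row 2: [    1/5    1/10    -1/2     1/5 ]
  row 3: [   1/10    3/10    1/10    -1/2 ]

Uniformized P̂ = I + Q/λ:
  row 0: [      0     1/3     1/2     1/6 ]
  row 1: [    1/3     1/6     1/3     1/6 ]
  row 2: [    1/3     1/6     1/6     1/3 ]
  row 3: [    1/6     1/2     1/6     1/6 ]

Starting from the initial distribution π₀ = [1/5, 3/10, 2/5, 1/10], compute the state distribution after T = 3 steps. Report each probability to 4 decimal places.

π = [0.2273, 0.2731, 0.2847, 0.2148]

t=0: π = [0.2000, 0.3000, 0.4000, 0.1000]
t=1: π = [0.2500, 0.2333, 0.2833, 0.2333]
t=2: π = [0.2111, 0.2861, 0.2889, 0.2139]
t=3: π = [0.2273, 0.2731, 0.2847, 0.2148]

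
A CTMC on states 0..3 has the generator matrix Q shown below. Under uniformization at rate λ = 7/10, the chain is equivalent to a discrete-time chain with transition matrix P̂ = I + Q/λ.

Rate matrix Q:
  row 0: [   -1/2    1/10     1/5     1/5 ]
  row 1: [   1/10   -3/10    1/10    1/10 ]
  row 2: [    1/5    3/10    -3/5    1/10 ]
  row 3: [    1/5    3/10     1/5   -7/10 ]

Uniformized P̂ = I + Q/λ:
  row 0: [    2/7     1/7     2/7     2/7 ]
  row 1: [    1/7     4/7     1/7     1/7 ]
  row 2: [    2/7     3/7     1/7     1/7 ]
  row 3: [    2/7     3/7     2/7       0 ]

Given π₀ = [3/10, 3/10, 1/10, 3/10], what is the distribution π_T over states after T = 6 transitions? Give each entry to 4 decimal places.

t=0: π = [0.3000, 0.3000, 0.1000, 0.3000]
t=1: π = [0.2429, 0.3857, 0.2286, 0.1429]
t=2: π = [0.2306, 0.4143, 0.1980, 0.1571]
t=3: π = [0.2265, 0.4219, 0.1983, 0.1534]
t=4: π = [0.2254, 0.4241, 0.1971, 0.1533]
t=5: π = [0.2251, 0.4247, 0.1970, 0.1532]
t=6: π = [0.2250, 0.4249, 0.1969, 0.1531]

π = [0.2250, 0.4249, 0.1969, 0.1531]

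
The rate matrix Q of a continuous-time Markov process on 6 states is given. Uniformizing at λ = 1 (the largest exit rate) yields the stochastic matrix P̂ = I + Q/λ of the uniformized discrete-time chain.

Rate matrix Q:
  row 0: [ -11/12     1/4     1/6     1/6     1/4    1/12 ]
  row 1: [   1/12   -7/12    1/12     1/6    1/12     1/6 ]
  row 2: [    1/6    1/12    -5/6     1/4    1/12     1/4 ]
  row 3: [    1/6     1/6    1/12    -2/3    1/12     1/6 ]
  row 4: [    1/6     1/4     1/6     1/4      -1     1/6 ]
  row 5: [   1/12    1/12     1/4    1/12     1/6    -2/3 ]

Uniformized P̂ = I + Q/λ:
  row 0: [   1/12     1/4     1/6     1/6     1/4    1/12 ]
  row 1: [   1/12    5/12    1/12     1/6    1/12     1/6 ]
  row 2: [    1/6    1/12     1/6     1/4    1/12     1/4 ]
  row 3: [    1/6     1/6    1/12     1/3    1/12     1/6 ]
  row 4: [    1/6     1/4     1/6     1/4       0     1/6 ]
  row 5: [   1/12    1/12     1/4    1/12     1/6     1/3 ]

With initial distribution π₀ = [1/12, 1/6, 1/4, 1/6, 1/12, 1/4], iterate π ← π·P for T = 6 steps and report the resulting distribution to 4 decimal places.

t=0: π = [0.0833, 0.1667, 0.2500, 0.1667, 0.0833, 0.2500]
t=1: π = [0.1250, 0.1806, 0.1597, 0.2014, 0.1111, 0.2222]
t=2: π = [0.1227, 0.1997, 0.1534, 0.2043, 0.1134, 0.2066]
t=3: π = [0.1226, 0.2063, 0.1502, 0.2057, 0.1115, 0.2037]
t=4: π = [0.1223, 0.2083, 0.1493, 0.2058, 0.1114, 0.2029]
t=5: π = [0.1222, 0.2089, 0.1491, 0.2058, 0.1113, 0.2027]
t=6: π = [0.1222, 0.2090, 0.1490, 0.2058, 0.1113, 0.2027]

π = [0.1222, 0.2090, 0.1490, 0.2058, 0.1113, 0.2027]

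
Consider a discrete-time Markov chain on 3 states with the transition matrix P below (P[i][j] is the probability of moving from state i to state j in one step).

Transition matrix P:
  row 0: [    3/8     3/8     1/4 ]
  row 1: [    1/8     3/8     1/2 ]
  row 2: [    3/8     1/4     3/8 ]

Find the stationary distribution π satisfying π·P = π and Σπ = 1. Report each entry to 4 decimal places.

Balance equations π_j = Σ_i π_i·P[i][j]:
  π_0 = 3/8·π_0 + 1/8·π_1 + 3/8·π_2
  π_1 = 3/8·π_0 + 3/8·π_1 + 1/4·π_2
  normalize: π_0 + π_1 + π_2 = 1
Solving the linear system gives exactly π = [17/58, 19/58, 11/29].

π = [0.2931, 0.3276, 0.3793]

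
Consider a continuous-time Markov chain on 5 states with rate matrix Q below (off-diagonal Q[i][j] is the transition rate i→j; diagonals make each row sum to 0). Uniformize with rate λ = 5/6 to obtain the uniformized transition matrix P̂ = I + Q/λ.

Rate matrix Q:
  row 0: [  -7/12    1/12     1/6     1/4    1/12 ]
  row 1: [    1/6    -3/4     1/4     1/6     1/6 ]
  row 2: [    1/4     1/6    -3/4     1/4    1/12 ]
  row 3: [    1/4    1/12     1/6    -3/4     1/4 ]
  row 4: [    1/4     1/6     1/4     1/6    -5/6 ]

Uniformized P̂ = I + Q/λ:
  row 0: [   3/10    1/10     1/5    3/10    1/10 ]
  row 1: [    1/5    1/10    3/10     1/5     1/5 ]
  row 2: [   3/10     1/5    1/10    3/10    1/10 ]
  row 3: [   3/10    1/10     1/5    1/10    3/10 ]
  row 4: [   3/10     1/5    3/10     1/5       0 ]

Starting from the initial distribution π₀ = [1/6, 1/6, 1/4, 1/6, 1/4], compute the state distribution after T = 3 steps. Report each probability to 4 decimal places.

π = [0.2866, 0.1353, 0.2076, 0.2263, 0.1442]

t=0: π = [0.1667, 0.1667, 0.2500, 0.1667, 0.2500]
t=1: π = [0.2833, 0.1500, 0.2167, 0.2250, 0.1250]
t=2: π = [0.2850, 0.1342, 0.2058, 0.2275, 0.1475]
t=3: π = [0.2866, 0.1353, 0.2076, 0.2263, 0.1442]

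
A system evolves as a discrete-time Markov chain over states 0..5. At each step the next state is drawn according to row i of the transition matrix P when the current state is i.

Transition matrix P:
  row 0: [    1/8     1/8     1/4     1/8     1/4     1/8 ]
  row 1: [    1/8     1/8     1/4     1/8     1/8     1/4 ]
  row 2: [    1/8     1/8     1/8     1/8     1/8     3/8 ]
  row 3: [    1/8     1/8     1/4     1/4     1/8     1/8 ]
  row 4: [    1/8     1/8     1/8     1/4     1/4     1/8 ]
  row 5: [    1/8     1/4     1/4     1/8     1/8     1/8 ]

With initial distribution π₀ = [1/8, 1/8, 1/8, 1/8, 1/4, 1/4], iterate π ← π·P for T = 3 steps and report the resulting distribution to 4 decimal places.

π = [0.1250, 0.1494, 0.2043, 0.1663, 0.1609, 0.1941]

t=0: π = [0.1250, 0.1250, 0.1250, 0.1250, 0.2500, 0.2500]
t=1: π = [0.1250, 0.1563, 0.2031, 0.1719, 0.1719, 0.1719]
t=2: π = [0.1250, 0.1465, 0.2031, 0.1680, 0.1621, 0.1953]
t=3: π = [0.1250, 0.1494, 0.2043, 0.1663, 0.1609, 0.1941]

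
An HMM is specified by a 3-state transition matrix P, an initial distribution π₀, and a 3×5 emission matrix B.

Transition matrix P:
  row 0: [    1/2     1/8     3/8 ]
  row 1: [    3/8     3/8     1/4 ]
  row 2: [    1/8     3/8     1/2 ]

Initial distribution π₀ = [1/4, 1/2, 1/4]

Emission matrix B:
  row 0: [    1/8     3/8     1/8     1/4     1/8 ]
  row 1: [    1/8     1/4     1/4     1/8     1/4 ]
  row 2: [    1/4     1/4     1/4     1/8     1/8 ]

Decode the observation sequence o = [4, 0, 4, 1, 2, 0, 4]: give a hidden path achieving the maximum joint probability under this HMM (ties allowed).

t=0: δ = [3.125e-02, 1.250e-01, 3.125e-02]  (obs o_0=4)
t=1: δ = [5.859e-03, 5.859e-03, 7.812e-03]  ψ = [1, 1, 1]  (obs o_1=0)
t=2: δ = [3.662e-04, 7.324e-04, 4.883e-04]  ψ = [0, 2, 2]  (obs o_2=4)
t=3: δ = [1.030e-04, 6.866e-05, 6.104e-05]  ψ = [1, 1, 2]  (obs o_3=1)
t=4: δ = [6.437e-06, 6.437e-06, 9.656e-06]  ψ = [0, 1, 0]  (obs o_4=2)
t=5: δ = [4.023e-07, 4.526e-07, 1.207e-06]  ψ = [0, 2, 2]  (obs o_5=0)
t=6: δ = [2.515e-08, 1.132e-07, 7.544e-08]  ψ = [0, 2, 2]  (obs o_6=4)
backtrack: best end state = 1; path = [1, 2, 1, 0, 2, 2, 1]

path = [1, 2, 1, 0, 2, 2, 1]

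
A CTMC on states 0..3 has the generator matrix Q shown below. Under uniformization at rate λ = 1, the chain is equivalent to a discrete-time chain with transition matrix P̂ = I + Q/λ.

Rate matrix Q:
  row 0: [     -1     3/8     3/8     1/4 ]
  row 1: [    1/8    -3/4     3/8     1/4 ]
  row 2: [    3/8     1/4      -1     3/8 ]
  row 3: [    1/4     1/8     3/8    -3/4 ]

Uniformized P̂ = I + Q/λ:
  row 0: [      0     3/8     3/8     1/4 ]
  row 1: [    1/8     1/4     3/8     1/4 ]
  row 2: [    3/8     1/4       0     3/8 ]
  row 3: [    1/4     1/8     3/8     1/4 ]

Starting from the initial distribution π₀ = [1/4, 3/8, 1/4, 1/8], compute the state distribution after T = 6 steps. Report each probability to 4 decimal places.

π = [0.2033, 0.2399, 0.2727, 0.2841]

t=0: π = [0.2500, 0.3750, 0.2500, 0.1250]
t=1: π = [0.1719, 0.2656, 0.2813, 0.2813]
t=2: π = [0.2090, 0.2363, 0.2695, 0.2852]
t=3: π = [0.2019, 0.2405, 0.2739, 0.2837]
t=4: π = [0.2037, 0.2398, 0.2723, 0.2842]
t=5: π = [0.2031, 0.2399, 0.2729, 0.2840]
t=6: π = [0.2033, 0.2399, 0.2727, 0.2841]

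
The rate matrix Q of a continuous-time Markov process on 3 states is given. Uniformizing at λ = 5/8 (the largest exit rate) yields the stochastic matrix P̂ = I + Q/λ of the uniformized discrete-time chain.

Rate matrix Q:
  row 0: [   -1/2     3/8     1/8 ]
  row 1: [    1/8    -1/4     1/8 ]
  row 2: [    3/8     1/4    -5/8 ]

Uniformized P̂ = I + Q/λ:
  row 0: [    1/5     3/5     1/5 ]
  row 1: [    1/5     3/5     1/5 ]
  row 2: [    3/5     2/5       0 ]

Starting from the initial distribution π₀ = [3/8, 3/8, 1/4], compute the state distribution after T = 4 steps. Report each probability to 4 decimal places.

π = [0.2664, 0.5668, 0.1668]

t=0: π = [0.3750, 0.3750, 0.2500]
t=1: π = [0.3000, 0.5500, 0.1500]
t=2: π = [0.2600, 0.5700, 0.1700]
t=3: π = [0.2680, 0.5660, 0.1660]
t=4: π = [0.2664, 0.5668, 0.1668]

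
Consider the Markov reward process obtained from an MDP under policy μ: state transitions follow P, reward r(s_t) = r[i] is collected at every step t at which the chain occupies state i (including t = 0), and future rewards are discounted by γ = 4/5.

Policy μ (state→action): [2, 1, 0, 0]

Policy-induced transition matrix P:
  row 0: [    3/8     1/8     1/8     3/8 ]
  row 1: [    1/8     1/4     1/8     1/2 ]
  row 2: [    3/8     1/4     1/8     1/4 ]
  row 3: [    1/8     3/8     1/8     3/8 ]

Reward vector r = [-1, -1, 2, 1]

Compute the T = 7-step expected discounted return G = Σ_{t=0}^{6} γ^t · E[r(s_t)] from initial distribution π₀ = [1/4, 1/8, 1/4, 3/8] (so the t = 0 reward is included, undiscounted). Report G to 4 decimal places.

G = 0.9210

t=0: π = [0.2500, 0.1250, 0.2500, 0.3750], E[r] = 0.5000, γ^t·E[r] = 0.500000, running G = 0.500000
t=1: π = [0.2500, 0.2656, 0.1250, 0.3594], E[r] = 0.0938, γ^t·E[r] = 0.075000, running G = 0.575000
t=2: π = [0.2188, 0.2637, 0.1250, 0.3926], E[r] = 0.1602, γ^t·E[r] = 0.102500, running G = 0.677500
t=3: π = [0.2109, 0.2717, 0.1250, 0.3923], E[r] = 0.1597, γ^t·E[r] = 0.081750, running G = 0.759250
t=4: π = [0.2090, 0.2727, 0.1250, 0.3933], E[r] = 0.1617, γ^t·E[r] = 0.066225, running G = 0.825475
t=5: π = [0.2085, 0.2730, 0.1250, 0.3935], E[r] = 0.1619, γ^t·E[r] = 0.053058, running G = 0.878533
t=6: π = [0.2084, 0.2731, 0.1250, 0.3935], E[r] = 0.1620, γ^t·E[r] = 0.042470, running G = 0.921003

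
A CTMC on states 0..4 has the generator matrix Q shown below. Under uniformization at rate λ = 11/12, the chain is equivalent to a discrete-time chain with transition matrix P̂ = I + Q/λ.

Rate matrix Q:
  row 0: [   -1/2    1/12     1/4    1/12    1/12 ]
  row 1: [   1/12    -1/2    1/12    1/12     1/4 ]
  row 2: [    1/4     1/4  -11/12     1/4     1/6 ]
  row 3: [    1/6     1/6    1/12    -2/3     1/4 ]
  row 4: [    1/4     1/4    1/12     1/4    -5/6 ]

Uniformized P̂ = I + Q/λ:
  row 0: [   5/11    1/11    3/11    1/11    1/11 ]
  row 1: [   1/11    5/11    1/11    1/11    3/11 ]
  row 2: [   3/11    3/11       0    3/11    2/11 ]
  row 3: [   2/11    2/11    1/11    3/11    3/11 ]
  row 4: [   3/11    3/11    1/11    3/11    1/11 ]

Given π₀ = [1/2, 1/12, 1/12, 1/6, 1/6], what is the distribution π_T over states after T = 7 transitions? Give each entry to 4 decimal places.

π = [0.2566, 0.2562, 0.1261, 0.1795, 0.1816]

t=0: π = [0.5000, 0.0833, 0.0833, 0.1667, 0.1667]
t=1: π = [0.3333, 0.1818, 0.1742, 0.1667, 0.1439]
t=2: π = [0.2851, 0.2300, 0.1357, 0.1791, 0.1701]
t=3: π = [0.2665, 0.2464, 0.1304, 0.1791, 0.1776]
t=4: π = [0.2601, 0.2528, 0.1275, 0.1795, 0.1801]
t=5: π = [0.2577, 0.2551, 0.1266, 0.1795, 0.1811]
t=6: π = [0.2569, 0.2559, 0.1263, 0.1795, 0.1814]
t=7: π = [0.2566, 0.2562, 0.1261, 0.1795, 0.1816]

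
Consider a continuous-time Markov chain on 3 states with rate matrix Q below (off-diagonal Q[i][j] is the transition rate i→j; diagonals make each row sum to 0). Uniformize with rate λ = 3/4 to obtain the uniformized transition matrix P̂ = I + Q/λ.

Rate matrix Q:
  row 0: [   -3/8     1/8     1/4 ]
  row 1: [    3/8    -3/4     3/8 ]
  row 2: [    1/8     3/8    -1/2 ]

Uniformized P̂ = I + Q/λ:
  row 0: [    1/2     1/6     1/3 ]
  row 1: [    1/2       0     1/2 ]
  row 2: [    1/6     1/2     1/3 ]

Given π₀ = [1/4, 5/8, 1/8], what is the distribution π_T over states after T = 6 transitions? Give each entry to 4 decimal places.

t=0: π = [0.2500, 0.6250, 0.1250]
t=1: π = [0.4583, 0.1042, 0.4375]
t=2: π = [0.3542, 0.2951, 0.3507]
t=3: π = [0.3831, 0.2344, 0.3825]
t=4: π = [0.3725, 0.2551, 0.3724]
t=5: π = [0.3759, 0.2483, 0.3759]
t=6: π = [0.3747, 0.2506, 0.3747]

π = [0.3747, 0.2506, 0.3747]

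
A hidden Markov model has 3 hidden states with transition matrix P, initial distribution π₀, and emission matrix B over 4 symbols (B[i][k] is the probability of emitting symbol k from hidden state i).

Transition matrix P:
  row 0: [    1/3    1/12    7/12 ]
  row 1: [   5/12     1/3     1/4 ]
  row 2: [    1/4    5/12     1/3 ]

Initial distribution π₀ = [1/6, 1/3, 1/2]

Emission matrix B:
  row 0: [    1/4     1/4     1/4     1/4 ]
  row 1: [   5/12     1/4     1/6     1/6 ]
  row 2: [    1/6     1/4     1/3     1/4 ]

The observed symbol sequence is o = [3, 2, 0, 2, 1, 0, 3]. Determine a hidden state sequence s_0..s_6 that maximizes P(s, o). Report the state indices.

t=0: δ = [4.167e-02, 5.556e-02, 1.250e-01]  (obs o_0=3)
t=1: δ = [7.812e-03, 8.681e-03, 1.389e-02]  ψ = [2, 2, 2]  (obs o_1=2)
t=2: δ = [9.042e-04, 2.411e-03, 7.716e-04]  ψ = [1, 2, 2]  (obs o_2=0)
t=3: δ = [2.512e-04, 1.340e-04, 2.009e-04]  ψ = [1, 1, 1]  (obs o_3=2)
t=4: δ = [2.093e-05, 2.093e-05, 3.663e-05]  ψ = [0, 2, 0]  (obs o_4=1)
t=5: δ = [2.289e-06, 6.359e-06, 2.035e-06]  ψ = [2, 2, 0]  (obs o_5=0)
t=6: δ = [6.624e-07, 3.533e-07, 3.975e-07]  ψ = [1, 1, 1]  (obs o_6=3)
backtrack: best end state = 0; path = [2, 2, 1, 0, 2, 1, 0]

path = [2, 2, 1, 0, 2, 1, 0]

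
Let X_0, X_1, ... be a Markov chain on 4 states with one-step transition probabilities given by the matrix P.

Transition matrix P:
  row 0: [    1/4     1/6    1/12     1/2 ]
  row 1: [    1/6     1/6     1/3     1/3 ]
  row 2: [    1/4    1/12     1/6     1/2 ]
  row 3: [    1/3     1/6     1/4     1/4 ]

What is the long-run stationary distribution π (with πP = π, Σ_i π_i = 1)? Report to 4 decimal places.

π = [0.2692, 0.1499, 0.2009, 0.3800]

Balance equations π_j = Σ_i π_i·P[i][j]:
  π_0 = 1/4·π_0 + 1/6·π_1 + 1/4·π_2 + 1/3·π_3
  π_1 = 1/6·π_0 + 1/6·π_1 + 1/12·π_2 + 1/6·π_3
  π_2 = 1/12·π_0 + 1/3·π_1 + 1/6·π_2 + 1/4·π_3
  normalize: π_0 + π_1 + π_2 + π_3 = 1
Solving the linear system gives exactly π = [544/2021, 303/2021, 406/2021, 768/2021].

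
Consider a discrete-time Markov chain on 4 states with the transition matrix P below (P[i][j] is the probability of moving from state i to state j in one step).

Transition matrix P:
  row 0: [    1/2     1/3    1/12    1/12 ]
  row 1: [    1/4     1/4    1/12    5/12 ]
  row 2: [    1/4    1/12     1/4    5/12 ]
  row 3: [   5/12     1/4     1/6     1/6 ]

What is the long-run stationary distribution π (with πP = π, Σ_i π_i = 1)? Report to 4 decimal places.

Balance equations π_j = Σ_i π_i·P[i][j]:
  π_0 = 1/2·π_0 + 1/4·π_1 + 1/4·π_2 + 5/12·π_3
  π_1 = 1/3·π_0 + 1/4·π_1 + 1/12·π_2 + 1/4·π_3
  π_2 = 1/12·π_0 + 1/12·π_1 + 1/4·π_2 + 1/6·π_3
  normalize: π_0 + π_1 + π_2 + π_3 = 1
Solving the linear system gives exactly π = [5/13, 17/65, 8/65, 3/13].

π = [0.3846, 0.2615, 0.1231, 0.2308]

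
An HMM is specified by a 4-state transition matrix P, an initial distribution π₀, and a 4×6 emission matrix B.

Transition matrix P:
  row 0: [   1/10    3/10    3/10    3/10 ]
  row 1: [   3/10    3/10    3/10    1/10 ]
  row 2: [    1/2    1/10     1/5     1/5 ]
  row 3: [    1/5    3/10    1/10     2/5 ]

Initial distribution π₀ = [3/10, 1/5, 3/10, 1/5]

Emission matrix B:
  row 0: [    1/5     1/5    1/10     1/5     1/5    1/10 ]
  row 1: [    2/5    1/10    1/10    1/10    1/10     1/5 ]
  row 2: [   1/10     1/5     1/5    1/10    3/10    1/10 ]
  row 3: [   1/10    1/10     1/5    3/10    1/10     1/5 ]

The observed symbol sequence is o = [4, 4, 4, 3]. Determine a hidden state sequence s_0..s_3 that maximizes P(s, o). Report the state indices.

t=0: δ = [6.000e-02, 2.000e-02, 9.000e-02, 2.000e-02]  (obs o_0=4)
t=1: δ = [9.000e-03, 1.800e-03, 5.400e-03, 1.800e-03]  ψ = [2, 0, 0, 0]  (obs o_1=4)
t=2: δ = [5.400e-04, 2.700e-04, 8.100e-04, 2.700e-04]  ψ = [2, 0, 0, 0]  (obs o_2=4)
t=3: δ = [8.100e-05, 1.620e-05, 1.620e-05, 4.860e-05]  ψ = [2, 0, 0, 0]  (obs o_3=3)
backtrack: best end state = 0; path = [2, 0, 2, 0]

path = [2, 0, 2, 0]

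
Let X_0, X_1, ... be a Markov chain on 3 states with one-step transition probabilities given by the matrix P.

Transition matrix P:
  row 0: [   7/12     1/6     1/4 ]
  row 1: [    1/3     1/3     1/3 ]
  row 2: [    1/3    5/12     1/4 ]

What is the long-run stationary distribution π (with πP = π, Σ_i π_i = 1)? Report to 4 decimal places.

π = [0.4444, 0.2821, 0.2735]

Balance equations π_j = Σ_i π_i·P[i][j]:
  π_0 = 7/12·π_0 + 1/3·π_1 + 1/3·π_2
  π_1 = 1/6·π_0 + 1/3·π_1 + 5/12·π_2
  normalize: π_0 + π_1 + π_2 = 1
Solving the linear system gives exactly π = [4/9, 11/39, 32/117].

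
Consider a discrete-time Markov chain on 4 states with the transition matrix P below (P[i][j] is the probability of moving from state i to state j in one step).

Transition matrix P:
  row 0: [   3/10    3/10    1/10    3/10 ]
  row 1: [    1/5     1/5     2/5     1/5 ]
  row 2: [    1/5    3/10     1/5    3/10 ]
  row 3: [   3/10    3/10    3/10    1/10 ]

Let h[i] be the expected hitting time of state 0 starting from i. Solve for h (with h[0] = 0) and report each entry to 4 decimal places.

h = [0.0000, 4.5238, 4.4898, 4.1156]

First-step conditioning: h[0] = 0; for i ≠ 0, h[i] = 1 + Σ_k P[i][k]·h[k].
  h[1] = 1 + 1/5·h[1] + 2/5·h[2] + 1/5·h[3]
  h[2] = 1 + 3/10·h[1] + 1/5·h[2] + 3/10·h[3]
  h[3] = 1 + 3/10·h[1] + 3/10·h[2] + 1/10·h[3]
Solving the 3×3 linear system over states ≠ 0 gives exactly h = [0, 95/21, 220/49, 605/147] (h[0] = 0 is the target).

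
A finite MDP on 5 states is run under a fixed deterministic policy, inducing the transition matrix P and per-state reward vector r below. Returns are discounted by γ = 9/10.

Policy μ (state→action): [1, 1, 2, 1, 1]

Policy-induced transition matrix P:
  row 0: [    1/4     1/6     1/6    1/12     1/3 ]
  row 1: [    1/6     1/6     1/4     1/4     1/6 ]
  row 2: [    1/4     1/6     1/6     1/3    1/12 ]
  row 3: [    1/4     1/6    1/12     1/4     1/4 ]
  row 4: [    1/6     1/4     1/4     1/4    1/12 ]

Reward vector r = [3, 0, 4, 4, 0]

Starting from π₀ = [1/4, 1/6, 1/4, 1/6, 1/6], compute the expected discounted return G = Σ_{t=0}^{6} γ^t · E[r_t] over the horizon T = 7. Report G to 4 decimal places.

G = 12.0703

t=0: π = [0.2500, 0.1667, 0.2500, 0.1667, 0.1667], E[r] = 2.4167, γ^t·E[r] = 2.416667, running G = 2.416667
t=1: π = [0.2222, 0.1806, 0.1806, 0.2292, 0.1875], E[r] = 2.3056, γ^t·E[r] = 2.075000, running G = 4.491667
t=2: π = [0.2193, 0.1823, 0.1782, 0.2280, 0.1921], E[r] = 2.2830, γ^t·E[r] = 1.849219, running G = 6.340885
t=3: π = [0.2188, 0.1827, 0.1789, 0.2283, 0.1914], E[r] = 2.2851, γ^t·E[r] = 1.665809, running G = 8.006694
t=4: π = [0.2188, 0.1826, 0.1788, 0.2284, 0.1913], E[r] = 2.2855, γ^t·E[r] = 1.499513, running G = 9.506207
t=5: π = [0.2188, 0.1826, 0.1788, 0.2284, 0.1913], E[r] = 2.2854, γ^t·E[r] = 1.349504, running G = 10.855711
t=6: π = [0.2188, 0.1826, 0.1788, 0.2284, 0.1913], E[r] = 2.2854, γ^t·E[r] = 1.214549, running G = 12.070260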